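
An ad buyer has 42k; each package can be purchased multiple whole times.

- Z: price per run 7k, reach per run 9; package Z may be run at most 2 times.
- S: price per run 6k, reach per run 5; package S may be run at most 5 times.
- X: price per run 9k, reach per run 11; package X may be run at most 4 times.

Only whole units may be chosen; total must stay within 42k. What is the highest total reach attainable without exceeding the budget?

This is a bounded integer knapsack.
1×S and 4×X: price 42 ≤ 42, reach 1·5 + 4·11 = 49.
2×Z and 3×X: price 41 ≤ 42, reach 2·9 + 3·11 = 51.
Best is 51.

51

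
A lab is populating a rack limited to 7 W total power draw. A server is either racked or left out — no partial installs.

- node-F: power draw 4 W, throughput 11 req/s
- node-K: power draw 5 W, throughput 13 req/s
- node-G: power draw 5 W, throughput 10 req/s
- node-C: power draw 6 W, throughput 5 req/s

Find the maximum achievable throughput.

node-G: power draw 5 ≤ 7, throughput 10.
node-K: power draw 5 ≤ 7, throughput 13.
node-F: power draw 4 ≤ 7, throughput 11.
Best is node-K with total throughput 13.

13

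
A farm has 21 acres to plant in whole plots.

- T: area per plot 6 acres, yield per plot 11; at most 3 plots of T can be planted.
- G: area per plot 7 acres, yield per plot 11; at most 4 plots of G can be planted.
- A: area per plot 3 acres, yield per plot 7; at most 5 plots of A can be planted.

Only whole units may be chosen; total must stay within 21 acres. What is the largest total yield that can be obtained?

This is a bounded integer knapsack.
2×T and 3×A: area 21 ≤ 21, yield 2·11 + 3·7 = 43.
1×T and 5×A: area 21 ≤ 21, yield 1·11 + 5·7 = 46.
Best is 46.

46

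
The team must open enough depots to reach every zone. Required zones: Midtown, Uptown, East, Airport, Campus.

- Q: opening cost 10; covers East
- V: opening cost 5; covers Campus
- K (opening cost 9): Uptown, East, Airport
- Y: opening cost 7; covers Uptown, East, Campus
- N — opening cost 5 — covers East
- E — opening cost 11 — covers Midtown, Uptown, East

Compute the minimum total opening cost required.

This is a weighted set-cover instance.
The greedy cost-per-new-zone heuristic would pick Y, K, and E for 27, but a cheaper cover exists.
Choose V, K, and E: together they cover Midtown, Uptown, East, Airport, Campus — every zone.
Total opening cost: 5 + 9 + 11 = 25.
No cover costs less than 25.

25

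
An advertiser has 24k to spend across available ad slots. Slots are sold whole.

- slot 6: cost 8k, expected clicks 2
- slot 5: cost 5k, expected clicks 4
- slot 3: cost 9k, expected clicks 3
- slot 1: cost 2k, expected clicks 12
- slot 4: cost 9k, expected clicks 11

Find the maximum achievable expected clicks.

29

Allowing fractional choices, the relaxed optimum would be about 29.7, but ad slots are indivisible.
slot 6 + slot 5 + slot 1 + slot 4: cost 8 + 5 + 2 + 9 = 24 ≤ 24, expected clicks 2 + 4 + 12 + 11 = 29.
slot 5 + slot 1 + slot 4: cost 5 + 2 + 9 = 16 ≤ 24, expected clicks 4 + 12 + 11 = 27.
slot 3 + slot 1 + slot 4: cost 9 + 2 + 9 = 20 ≤ 24, expected clicks 3 + 12 + 11 = 26.
Best is slot 6, slot 5, slot 1, and slot 4 with total expected clicks 29.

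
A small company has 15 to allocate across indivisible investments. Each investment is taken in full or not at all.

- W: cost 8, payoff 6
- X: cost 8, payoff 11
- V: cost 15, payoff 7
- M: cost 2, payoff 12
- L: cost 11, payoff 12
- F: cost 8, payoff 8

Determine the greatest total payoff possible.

M + F: cost 2 + 8 = 10 ≤ 15, payoff 12 + 8 = 20.
M + L: cost 2 + 11 = 13 ≤ 15, payoff 12 + 12 = 24.
X + M: cost 8 + 2 = 10 ≤ 15, payoff 11 + 12 = 23.
Best is M and L with total payoff 24.

24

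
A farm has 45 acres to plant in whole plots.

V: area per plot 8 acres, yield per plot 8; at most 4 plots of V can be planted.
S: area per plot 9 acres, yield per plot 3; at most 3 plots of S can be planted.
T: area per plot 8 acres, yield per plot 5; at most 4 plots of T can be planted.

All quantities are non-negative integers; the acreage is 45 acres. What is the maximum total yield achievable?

4×V and 1×S: area 41 ≤ 45, yield 4·8 + 1·3 = 35.
4×V and 1×T: area 40 ≤ 45, yield 4·8 + 1·5 = 37.
Best is 37.

37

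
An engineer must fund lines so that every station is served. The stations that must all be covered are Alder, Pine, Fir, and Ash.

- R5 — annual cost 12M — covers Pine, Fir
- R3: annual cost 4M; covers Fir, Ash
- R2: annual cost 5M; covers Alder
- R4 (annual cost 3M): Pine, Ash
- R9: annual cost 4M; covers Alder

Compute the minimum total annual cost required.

11

Choose R3, R4, and R9: together they cover Alder, Pine, Fir, Ash — every station.
Total annual cost: 4 + 3 + 4 = 11.
No cover costs less than 11.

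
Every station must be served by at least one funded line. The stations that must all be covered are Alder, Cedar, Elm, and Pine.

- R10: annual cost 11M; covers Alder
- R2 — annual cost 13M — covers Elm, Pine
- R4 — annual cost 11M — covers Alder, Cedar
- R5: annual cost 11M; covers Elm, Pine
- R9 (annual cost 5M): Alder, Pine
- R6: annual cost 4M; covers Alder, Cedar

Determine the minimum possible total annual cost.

This is a weighted set-cover instance.
The greedy cost-per-new-station heuristic would pick R6, R9, and R5 for 20, but a cheaper cover exists.
Choose R5 and R6: together they cover Alder, Cedar, Elm, Pine — every station.
Total annual cost: 11 + 4 = 15.
No cover costs less than 15.

15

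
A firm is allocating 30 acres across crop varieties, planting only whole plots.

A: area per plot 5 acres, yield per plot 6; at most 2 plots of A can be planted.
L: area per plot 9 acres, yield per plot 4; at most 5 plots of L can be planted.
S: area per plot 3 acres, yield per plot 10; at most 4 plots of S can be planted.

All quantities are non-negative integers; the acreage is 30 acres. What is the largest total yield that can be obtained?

52

Take 2×A and 4×S: area 22 ≤ 30, yield 2·6 + 4·10 = 52.
S has the best ratio (10/3) and is taken to its limit of 4; remaining capacity is filled optimally with the others.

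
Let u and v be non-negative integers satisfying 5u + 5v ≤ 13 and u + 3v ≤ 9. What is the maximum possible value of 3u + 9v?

The continuous relaxation peaks at (0, 2.6) with value 23.40; rounding to a feasible lattice point costs some objective.
(u,v)=(0,2): 5·0+5·2=10≤13, 1·0+3·2=6≤9, objective 18.
(u,v)=(1,1): 5·1+5·1=10≤13, 1·1+3·1=4≤9, objective 12.
(u,v)=(0,1): 5·0+5·1=5≤13, 1·0+3·1=3≤9, objective 9.
No feasible integer point exceeds 18.

18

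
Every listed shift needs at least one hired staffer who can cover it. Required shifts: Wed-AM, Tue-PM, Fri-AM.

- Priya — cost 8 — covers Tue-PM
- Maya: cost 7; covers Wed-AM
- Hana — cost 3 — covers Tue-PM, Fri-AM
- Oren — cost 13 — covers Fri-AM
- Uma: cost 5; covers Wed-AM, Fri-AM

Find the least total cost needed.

Choose Hana and Uma: together they cover Wed-AM, Tue-PM, Fri-AM — every shift.
Total cost: 3 + 5 = 8.

8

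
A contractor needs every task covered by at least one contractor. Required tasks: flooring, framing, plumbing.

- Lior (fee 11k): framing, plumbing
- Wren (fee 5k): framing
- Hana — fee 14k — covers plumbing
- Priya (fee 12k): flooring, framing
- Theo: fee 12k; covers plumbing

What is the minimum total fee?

This is an integer covering problem.
The greedy cost-per-new-task heuristic would pick Wren, Lior, and Priya for 28, but a cheaper cover exists.
Choose Lior and Priya: together they cover flooring, framing, plumbing — every task.
Total fee: 11 + 12 = 23.
No cover costs less than 23.

23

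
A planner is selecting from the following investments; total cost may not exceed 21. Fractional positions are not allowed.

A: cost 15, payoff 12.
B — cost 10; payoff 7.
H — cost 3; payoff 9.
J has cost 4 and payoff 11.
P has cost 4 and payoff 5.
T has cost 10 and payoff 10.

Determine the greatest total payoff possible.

B + H + J + P: cost 10 + 3 + 4 + 4 = 21 ≤ 21, payoff 7 + 9 + 11 + 5 = 32.
H + J + P + T: cost 3 + 4 + 4 + 10 = 21 ≤ 21, payoff 9 + 11 + 5 + 10 = 35.
H + J + T: cost 3 + 4 + 10 = 17 ≤ 21, payoff 9 + 11 + 10 = 30.
Best is H, J, P, and T with total payoff 35.

35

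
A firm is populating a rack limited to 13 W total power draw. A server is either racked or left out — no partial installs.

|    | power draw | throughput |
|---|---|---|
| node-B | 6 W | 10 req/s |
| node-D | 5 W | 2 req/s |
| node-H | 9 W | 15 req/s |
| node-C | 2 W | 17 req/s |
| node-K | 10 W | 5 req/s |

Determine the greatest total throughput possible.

32

This is a 0-1 knapsack instance.
node-B + node-C: power draw 6 + 2 = 8 ≤ 13, throughput 10 + 17 = 27.
node-B + node-D + node-C: power draw 6 + 5 + 2 = 13 ≤ 13, throughput 10 + 2 + 17 = 29.
node-H + node-C: power draw 9 + 2 = 11 ≤ 13, throughput 15 + 17 = 32.
Best is node-H and node-C with total throughput 32.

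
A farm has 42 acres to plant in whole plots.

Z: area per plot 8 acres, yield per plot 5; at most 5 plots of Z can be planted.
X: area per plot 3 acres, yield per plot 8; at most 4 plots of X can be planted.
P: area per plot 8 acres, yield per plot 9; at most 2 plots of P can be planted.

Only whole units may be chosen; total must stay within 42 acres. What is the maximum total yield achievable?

Take 1×Z, 4×X, and 2×P: area 36 ≤ 42, yield 1·5 + 4·8 + 2·9 = 55.
X has the best ratio (8/3) and is taken to its limit of 4; remaining capacity is filled optimally with the others.

55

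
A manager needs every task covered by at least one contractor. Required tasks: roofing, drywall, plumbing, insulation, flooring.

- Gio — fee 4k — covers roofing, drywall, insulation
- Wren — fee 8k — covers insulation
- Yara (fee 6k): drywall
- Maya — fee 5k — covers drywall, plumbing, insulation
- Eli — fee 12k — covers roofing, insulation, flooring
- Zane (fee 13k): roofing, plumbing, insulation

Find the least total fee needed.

17

This is an integer covering problem.
The greedy cost-per-new-task heuristic would pick Gio, Maya, and Eli for 21, but a cheaper cover exists.
Choose Maya and Eli: together they cover roofing, drywall, plumbing, insulation, flooring — every task.
Total fee: 5 + 12 = 17.
No cover costs less than 17.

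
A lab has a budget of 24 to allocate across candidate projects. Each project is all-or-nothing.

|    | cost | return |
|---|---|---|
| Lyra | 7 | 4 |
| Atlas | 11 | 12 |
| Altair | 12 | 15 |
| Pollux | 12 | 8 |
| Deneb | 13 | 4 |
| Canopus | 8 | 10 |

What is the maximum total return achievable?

This is an integer program with binary decision variables.
Allowing fractional choices, the relaxed optimum would be about 29.4, but projects are indivisible.
Atlas + Altair: cost 11 + 12 = 23 ≤ 24, return 12 + 15 = 27.
Altair + Pollux: cost 12 + 12 = 24 ≤ 24, return 15 + 8 = 23.
Altair + Canopus: cost 12 + 8 = 20 ≤ 24, return 15 + 10 = 25.
Best is Atlas and Altair with total return 27.

27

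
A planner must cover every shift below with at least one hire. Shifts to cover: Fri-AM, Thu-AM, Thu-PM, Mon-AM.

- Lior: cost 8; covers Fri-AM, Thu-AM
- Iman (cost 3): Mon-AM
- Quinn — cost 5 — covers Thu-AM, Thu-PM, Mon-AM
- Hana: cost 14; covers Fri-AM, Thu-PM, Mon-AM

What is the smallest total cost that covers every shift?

13

This is a weighted set-cover instance.
Choose Lior and Quinn: together they cover Fri-AM, Thu-AM, Thu-PM, Mon-AM — every shift.
Total cost: 8 + 5 = 13.
No cover costs less than 13.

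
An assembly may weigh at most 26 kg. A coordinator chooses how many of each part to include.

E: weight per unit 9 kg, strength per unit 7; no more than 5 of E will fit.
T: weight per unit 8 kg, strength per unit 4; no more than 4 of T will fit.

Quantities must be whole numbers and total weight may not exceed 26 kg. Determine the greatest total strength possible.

18

This is a bounded integer knapsack.
E has the best ratio (7/9); taking only E gives at most 2×7 = 14 (stopped by the weight limit).
Mixing does better — 2×E and 1×T: weight 26 ≤ 26, strength 2·7 + 1·4 = 18.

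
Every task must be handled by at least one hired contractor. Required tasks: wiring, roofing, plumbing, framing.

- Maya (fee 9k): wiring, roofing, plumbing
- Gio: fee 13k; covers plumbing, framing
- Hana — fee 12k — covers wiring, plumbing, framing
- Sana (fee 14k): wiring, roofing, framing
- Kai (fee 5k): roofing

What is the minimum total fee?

17

Choose Hana and Kai: together they cover wiring, roofing, plumbing, framing — every task.
Total fee: 12 + 5 = 17.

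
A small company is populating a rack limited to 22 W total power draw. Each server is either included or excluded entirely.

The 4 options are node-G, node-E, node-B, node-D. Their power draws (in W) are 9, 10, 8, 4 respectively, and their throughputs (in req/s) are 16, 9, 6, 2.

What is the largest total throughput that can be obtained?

Take node-G and node-E: power draw 9 + 10 = 19 ≤ 22, throughput 16 + 9 = 25.
No other feasible combination does better.

25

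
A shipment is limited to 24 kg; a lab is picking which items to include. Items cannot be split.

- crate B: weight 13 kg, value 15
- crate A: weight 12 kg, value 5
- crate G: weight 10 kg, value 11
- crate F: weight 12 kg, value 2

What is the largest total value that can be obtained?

Allowing fractional choices, the relaxed optimum would be about 26.4, but items are indivisible.
crate B: weight 13 ≤ 24, value 15.
crate B + crate G: weight 13 + 10 = 23 ≤ 24, value 15 + 11 = 26.
crate A + crate G: weight 12 + 10 = 22 ≤ 24, value 5 + 11 = 16.
Best is crate B and crate G with total value 26.

26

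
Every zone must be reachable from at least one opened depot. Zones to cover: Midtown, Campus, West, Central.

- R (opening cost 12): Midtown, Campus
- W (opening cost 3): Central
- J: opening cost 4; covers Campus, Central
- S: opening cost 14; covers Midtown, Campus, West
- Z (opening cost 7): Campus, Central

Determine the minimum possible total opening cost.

17

The greedy cost-per-new-zone heuristic would pick J and S for 18, but a cheaper cover exists.
Choose W and S: together they cover Midtown, Campus, West, Central — every zone.
Total opening cost: 3 + 14 = 17.
No cover costs less than 17.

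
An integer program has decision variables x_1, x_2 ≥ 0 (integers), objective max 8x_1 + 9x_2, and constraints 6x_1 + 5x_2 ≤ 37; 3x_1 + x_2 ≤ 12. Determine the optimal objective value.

The continuous relaxation peaks at (0, 7.4) with value 66.60; rounding to a feasible lattice point costs some objective.
(x_1,x_2)=(0,7): 6·0+5·7=35≤37, 3·0+1·7=7≤12, objective 63.
(x_1,x_2)=(1,6): 6·1+5·6=36≤37, 3·1+1·6=9≤12, objective 62.
(x_1,x_2)=(0,6): 6·0+5·6=30≤37, 3·0+1·6=6≤12, objective 54.
The best lattice point is (0,7), giving 63.

63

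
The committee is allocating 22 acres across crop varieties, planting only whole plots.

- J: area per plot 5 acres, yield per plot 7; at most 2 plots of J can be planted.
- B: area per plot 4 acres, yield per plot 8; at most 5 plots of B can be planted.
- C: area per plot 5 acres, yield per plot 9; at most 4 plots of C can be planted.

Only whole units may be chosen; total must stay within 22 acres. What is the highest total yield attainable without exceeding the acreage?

42

This is a bounded integer knapsack.
B has the best ratio (8/4); taking only B gives at most 5×8 = 40 (stopped by the area limit).
Mixing does better — 3×B and 2×C: area 22 ≤ 22, yield 3·8 + 2·9 = 42.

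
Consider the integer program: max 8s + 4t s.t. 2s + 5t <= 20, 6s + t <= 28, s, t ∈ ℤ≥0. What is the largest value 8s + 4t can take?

40

(s,t)=(4,2): 2·4+5·2=18≤20, 6·4+1·2=26≤28, objective 40.
(s,t)=(4,1): 2·4+5·1=13≤20, 6·4+1·1=25≤28, objective 36.
(s,t)=(3,2): 2·3+5·2=16≤20, 6·3+1·2=20≤28, objective 32.
No feasible integer point exceeds 40.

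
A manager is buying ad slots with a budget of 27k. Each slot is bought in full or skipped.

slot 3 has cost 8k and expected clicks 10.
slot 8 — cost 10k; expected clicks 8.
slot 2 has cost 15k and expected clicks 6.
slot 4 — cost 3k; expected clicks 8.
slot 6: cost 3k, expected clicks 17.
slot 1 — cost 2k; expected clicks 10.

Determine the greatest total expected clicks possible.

slot 3 + slot 4 + slot 6 + slot 1: cost 8 + 3 + 3 + 2 = 16 ≤ 27, expected clicks 10 + 8 + 17 + 10 = 45.
slot 3 + slot 8 + slot 6 + slot 1: cost 8 + 10 + 3 + 2 = 23 ≤ 27, expected clicks 10 + 8 + 17 + 10 = 45.
slot 3 + slot 8 + slot 4 + slot 6 + slot 1: cost 8 + 10 + 3 + 3 + 2 = 26 ≤ 27, expected clicks 10 + 8 + 8 + 17 + 10 = 53.
Best is slot 3, slot 8, slot 4, slot 6, and slot 1 with total expected clicks 53.

53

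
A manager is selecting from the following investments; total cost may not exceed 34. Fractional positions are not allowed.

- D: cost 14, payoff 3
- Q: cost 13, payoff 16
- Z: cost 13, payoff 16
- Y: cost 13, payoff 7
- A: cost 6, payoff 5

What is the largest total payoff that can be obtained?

37

Q + Z: cost 13 + 13 = 26 ≤ 34, payoff 16 + 16 = 32.
Q + Z + A: cost 13 + 13 + 6 = 32 ≤ 34, payoff 16 + 16 + 5 = 37.
Q + Y + A: cost 13 + 13 + 6 = 32 ≤ 34, payoff 16 + 7 + 5 = 28.
Best is Q, Z, and A with total payoff 37.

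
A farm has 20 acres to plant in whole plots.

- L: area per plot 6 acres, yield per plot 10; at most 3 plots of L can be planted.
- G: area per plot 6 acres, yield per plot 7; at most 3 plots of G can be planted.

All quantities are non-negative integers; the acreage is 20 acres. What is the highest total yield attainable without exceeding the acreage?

30

This is a bounded integer knapsack.
L has the best ratio (10/6); taking only L gives at most 3×10 = 30 (stopped by the area limit).
Optimal: 3×L: area 18 ≤ 20, yield 3·10 = 30.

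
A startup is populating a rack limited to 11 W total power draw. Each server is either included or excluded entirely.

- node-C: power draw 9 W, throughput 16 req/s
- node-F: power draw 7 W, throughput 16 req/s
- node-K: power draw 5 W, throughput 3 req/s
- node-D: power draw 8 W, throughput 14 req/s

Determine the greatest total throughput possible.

16

Treat it as a binary knapsack problem.
Allowing fractional choices, the relaxed optimum would be about 23.1, but servers are indivisible.
node-C: power draw 9 ≤ 11, throughput 16.
node-F: power draw 7 ≤ 11, throughput 16.
node-D: power draw 8 ≤ 11, throughput 14.
The maximum throughput is 16; one optimal choice is node-F.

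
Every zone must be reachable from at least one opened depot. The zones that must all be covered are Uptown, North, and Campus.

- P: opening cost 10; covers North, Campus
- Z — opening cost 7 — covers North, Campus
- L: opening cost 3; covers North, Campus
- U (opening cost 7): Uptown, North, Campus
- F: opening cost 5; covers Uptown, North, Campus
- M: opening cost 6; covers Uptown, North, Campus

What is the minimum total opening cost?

This is an integer covering problem.
F alone covers Uptown, North, Campus — every zone.
Total opening cost: 5.

5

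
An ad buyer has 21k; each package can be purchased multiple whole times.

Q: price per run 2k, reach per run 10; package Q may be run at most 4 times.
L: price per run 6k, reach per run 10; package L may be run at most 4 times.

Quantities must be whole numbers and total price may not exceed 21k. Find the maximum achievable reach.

This is a bounded integer knapsack.
Q has the best ratio (10/2); taking only Q gives at most 4×10 = 40 (stopped by the supply cap of 4).
Mixing does better — 4×Q and 2×L: price 20 ≤ 21, reach 4·10 + 2·10 = 60.

60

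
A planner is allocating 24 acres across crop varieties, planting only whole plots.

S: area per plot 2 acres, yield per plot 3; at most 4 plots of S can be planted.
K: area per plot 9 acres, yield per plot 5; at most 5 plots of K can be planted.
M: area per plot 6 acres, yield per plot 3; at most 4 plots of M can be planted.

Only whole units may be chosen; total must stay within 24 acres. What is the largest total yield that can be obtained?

4×S, 1×K, and 1×M: area 23 ≤ 24, yield 4·3 + 1·5 + 1·3 = 20.
3×S and 2×K: area 24 ≤ 24, yield 3·3 + 2·5 = 19.
Best is 20.

20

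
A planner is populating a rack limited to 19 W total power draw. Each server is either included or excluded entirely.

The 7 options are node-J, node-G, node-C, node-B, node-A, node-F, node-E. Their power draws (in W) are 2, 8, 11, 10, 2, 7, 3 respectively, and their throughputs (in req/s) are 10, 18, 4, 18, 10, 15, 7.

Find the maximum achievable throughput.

53

Take node-J, node-G, node-A, and node-F: power draw 2 + 8 + 2 + 7 = 19 ≤ 19, throughput 10 + 18 + 10 + 15 = 53.
No other feasible combination does better.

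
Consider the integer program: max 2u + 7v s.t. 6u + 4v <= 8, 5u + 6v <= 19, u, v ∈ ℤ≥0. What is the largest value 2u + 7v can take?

14

(u,v)=(0,2): 6·0+4·2=8≤8, 5·0+6·2=12≤19, objective 14.
(u,v)=(0,1): 6·0+4·1=4≤8, 5·0+6·1=6≤19, objective 7.
The best lattice point is (0,2), giving 14.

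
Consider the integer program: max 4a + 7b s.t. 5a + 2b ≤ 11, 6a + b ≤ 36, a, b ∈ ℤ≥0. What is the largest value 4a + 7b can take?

35

(a,b)=(0,5): 5·0+2·5=10≤11, 6·0+1·5=5≤36, objective 35.
(a,b)=(0,4): 5·0+2·4=8≤11, 6·0+1·4=4≤36, objective 28.
No feasible integer point exceeds 35.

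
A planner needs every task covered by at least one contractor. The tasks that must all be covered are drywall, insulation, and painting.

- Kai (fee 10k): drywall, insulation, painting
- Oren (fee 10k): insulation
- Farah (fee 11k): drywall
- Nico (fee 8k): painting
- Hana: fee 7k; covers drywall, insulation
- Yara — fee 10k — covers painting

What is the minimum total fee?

10

Kai alone covers drywall, insulation, painting — every task.
Total fee: 10.
No cover costs less than 10.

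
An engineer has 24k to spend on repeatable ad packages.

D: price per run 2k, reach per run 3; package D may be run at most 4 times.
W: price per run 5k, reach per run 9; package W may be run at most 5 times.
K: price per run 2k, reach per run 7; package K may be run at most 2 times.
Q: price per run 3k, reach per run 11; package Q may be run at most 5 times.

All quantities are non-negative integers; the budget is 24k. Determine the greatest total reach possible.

78

Take 1×W, 2×K, and 5×Q: price 24 ≤ 24, reach 1·9 + 2·7 + 5·11 = 78.
Q has the best ratio (11/3) and is taken to its limit of 5; remaining capacity is filled optimally with the others.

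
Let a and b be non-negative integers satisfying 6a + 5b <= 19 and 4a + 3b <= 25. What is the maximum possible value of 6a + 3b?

18

(a,b)=(3,0): 6·3+5·0=18≤19, 4·3+3·0=12≤25, objective 18.
(a,b)=(2,1): 6·2+5·1=17≤19, 4·2+3·1=11≤25, objective 15.
(a,b)=(2,0): 6·2+5·0=12≤19, 4·2+3·0=8≤25, objective 12.
The best lattice point is (3,0), giving 18.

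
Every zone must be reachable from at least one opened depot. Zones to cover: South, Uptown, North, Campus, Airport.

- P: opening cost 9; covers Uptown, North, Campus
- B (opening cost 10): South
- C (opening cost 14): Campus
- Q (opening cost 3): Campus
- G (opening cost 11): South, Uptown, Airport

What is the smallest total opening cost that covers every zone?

This is a weighted set-cover instance.
Choose P and G: together they cover South, Uptown, North, Campus, Airport — every zone.
Total opening cost: 9 + 11 = 20.
No cover costs less than 20.

20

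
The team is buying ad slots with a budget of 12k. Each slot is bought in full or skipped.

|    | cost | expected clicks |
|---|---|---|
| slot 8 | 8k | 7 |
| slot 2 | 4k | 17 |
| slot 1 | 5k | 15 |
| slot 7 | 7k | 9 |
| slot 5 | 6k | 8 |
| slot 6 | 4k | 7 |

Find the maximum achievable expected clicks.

32

slot 2 + slot 5: cost 4 + 6 = 10 ≤ 12, expected clicks 17 + 8 = 25.
slot 2 + slot 1: cost 4 + 5 = 9 ≤ 12, expected clicks 17 + 15 = 32.
slot 2 + slot 7: cost 4 + 7 = 11 ≤ 12, expected clicks 17 + 9 = 26.
Best is slot 2 and slot 1 with total expected clicks 32.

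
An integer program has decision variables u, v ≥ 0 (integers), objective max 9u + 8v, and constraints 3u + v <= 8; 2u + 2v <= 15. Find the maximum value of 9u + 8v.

(u,v)=(0,7): 3·0+1·7=7≤8, 2·0+2·7=14≤15, objective 56.
(u,v)=(0,6): 3·0+1·6=6≤8, 2·0+2·6=12≤15, objective 48.
The best lattice point is (0,7), giving 56.

56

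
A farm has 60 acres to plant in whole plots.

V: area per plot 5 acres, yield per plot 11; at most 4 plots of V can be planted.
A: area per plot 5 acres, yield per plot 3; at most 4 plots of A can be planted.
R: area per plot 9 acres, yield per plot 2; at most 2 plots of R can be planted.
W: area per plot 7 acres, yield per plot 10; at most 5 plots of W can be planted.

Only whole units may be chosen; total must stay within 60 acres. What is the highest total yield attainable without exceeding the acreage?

Take 4×V, 1×A, and 5×W: area 60 ≤ 60, yield 4·11 + 1·3 + 5·10 = 97.
V has the best ratio (11/5) and is taken to its limit of 4; remaining capacity is filled optimally with the others.

97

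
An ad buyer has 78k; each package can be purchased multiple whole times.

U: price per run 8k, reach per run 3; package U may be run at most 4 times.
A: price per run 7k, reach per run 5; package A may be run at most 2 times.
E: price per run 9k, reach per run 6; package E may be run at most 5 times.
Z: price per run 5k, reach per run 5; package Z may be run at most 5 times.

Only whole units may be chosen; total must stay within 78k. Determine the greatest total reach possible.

60

Take 1×A, 5×E, and 5×Z: price 77 ≤ 78, reach 1·5 + 5·6 + 5·5 = 60.
Z has the best ratio (5/5) and is taken to its limit of 5; remaining capacity is filled optimally with the others.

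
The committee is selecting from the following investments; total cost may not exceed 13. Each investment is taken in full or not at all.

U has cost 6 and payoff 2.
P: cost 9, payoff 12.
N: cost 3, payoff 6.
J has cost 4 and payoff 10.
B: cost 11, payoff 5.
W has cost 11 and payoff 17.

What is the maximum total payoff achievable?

Allowing fractional choices, the relaxed optimum would be about 25.3, but investments are indivisible.
P + N: cost 9 + 3 = 12 ≤ 13, payoff 12 + 6 = 18.
P + J: cost 9 + 4 = 13 ≤ 13, payoff 12 + 10 = 22.
U + N + J: cost 6 + 3 + 4 = 13 ≤ 13, payoff 2 + 6 + 10 = 18.
Best is P and J with total payoff 22.

22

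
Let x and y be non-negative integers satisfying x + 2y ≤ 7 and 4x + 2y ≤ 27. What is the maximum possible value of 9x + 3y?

54

The continuous relaxation peaks at (6.75, 0) with value 60.75; rounding to a feasible lattice point costs some objective.
(x,y)=(6,0): 1·6+2·0=6≤7, 4·6+2·0=24≤27, objective 54.
(x,y)=(5,1): 1·5+2·1=7≤7, 4·5+2·1=22≤27, objective 48.
(x,y)=(5,0): 1·5+2·0=5≤7, 4·5+2·0=20≤27, objective 45.
No feasible integer point exceeds 54.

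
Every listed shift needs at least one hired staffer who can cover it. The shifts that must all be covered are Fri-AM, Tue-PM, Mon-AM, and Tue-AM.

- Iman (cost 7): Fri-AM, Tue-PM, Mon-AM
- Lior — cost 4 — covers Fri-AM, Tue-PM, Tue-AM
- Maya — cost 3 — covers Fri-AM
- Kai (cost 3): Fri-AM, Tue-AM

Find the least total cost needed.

10

This is an integer covering problem.
The greedy cost-per-new-shift heuristic would pick Lior and Iman for 11, but a cheaper cover exists.
Choose Iman and Kai: together they cover Fri-AM, Tue-PM, Mon-AM, Tue-AM — every shift.
Total cost: 7 + 3 = 10.
No cover costs less than 10.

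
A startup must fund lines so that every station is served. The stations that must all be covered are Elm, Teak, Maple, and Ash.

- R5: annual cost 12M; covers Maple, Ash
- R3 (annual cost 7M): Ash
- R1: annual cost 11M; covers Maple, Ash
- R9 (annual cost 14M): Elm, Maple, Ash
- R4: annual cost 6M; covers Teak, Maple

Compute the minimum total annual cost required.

20

The greedy cost-per-new-station heuristic would pick R4, R3, and R9 for 27, but a cheaper cover exists.
Choose R9 and R4: together they cover Elm, Teak, Maple, Ash — every station.
Total annual cost: 14 + 6 = 20.
No cover costs less than 20.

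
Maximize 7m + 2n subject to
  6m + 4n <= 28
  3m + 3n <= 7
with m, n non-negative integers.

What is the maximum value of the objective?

Relaxing integrality, the LP optimum is 16.33 at (m,n) = (2.33, 0), which is not an integer point.
(m,n)=(2,0): 6·2+4·0=12≤28, 3·2+3·0=6≤7, objective 14.
(m,n)=(1,1): 6·1+4·1=10≤28, 3·1+3·1=6≤7, objective 9.
(m,n)=(1,0): 6·1+4·0=6≤28, 3·1+3·0=3≤7, objective 7.
No feasible integer point exceeds 14.

14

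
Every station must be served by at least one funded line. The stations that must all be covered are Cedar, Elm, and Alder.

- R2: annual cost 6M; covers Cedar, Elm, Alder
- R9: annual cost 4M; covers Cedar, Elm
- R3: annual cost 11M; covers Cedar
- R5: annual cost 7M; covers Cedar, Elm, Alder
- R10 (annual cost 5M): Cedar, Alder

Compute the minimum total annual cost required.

6

R2 alone covers Cedar, Elm, Alder — every station.
Total annual cost: 6.
No cover costs less than 6.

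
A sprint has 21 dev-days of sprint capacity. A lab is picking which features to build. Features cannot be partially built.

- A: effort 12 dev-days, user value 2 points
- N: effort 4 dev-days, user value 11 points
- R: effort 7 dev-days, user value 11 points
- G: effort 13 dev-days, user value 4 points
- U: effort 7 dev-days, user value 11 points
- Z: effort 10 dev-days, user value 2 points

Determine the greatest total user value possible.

Take N, R, and U: effort 4 + 7 + 7 = 18 ≤ 21, user value 11 + 11 + 11 = 33.
No other feasible combination does better.

33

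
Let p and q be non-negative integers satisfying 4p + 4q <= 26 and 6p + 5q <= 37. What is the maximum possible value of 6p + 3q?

36

(p,q)=(6,0) is feasible, giving 36.
(p,q)=(5,1) is feasible, giving 33.
Maximum is 36 at (p,q)=(6,0).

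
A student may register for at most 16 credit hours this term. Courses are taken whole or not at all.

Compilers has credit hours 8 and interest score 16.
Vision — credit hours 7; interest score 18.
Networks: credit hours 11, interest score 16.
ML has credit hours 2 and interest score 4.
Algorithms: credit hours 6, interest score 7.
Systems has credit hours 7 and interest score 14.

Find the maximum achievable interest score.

Vision + ML + Systems: credit hours 7 + 2 + 7 = 16 ≤ 16, interest score 18 + 4 + 14 = 36.
Vision + Systems: credit hours 7 + 7 = 14 ≤ 16, interest score 18 + 14 = 32.
Compilers + Vision: credit hours 8 + 7 = 15 ≤ 16, interest score 16 + 18 = 34.
Best is Vision, ML, and Systems with total interest score 36.

36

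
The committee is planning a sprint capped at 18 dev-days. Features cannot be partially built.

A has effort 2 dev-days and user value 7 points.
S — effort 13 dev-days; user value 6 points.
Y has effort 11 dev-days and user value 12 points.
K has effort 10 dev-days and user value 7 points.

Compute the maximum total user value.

19

Treat it as a binary knapsack problem.
Allowing fractional choices, the relaxed optimum would be about 22.5, but features are indivisible.
A + Y: effort 2 + 11 = 13 ≤ 18, user value 7 + 12 = 19.
A + K: effort 2 + 10 = 12 ≤ 18, user value 7 + 7 = 14.
A + S: effort 2 + 13 = 15 ≤ 18, user value 7 + 6 = 13.
Best is A and Y with total user value 19.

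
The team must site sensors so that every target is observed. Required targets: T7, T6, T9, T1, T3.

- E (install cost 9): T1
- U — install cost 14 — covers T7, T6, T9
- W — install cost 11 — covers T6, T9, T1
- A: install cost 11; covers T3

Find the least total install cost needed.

34

The greedy cost-per-new-target heuristic would pick W, A, and U for 36, but a cheaper cover exists.
Choose E, U, and A: together they cover T7, T6, T9, T1, T3 — every target.
Total install cost: 9 + 14 + 11 = 34.
No cover costs less than 34.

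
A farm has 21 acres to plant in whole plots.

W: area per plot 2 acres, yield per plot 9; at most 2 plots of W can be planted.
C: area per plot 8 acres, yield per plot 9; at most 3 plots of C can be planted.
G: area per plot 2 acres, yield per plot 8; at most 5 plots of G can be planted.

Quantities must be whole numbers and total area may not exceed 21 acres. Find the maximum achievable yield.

59

This is a bounded integer knapsack.
Take 2×W, 1×C, and 4×G: area 20 ≤ 21, yield 2·9 + 1·9 + 4·8 = 59.
W has the best ratio (9/2) and is taken to its limit of 2; remaining capacity is filled optimally with the others.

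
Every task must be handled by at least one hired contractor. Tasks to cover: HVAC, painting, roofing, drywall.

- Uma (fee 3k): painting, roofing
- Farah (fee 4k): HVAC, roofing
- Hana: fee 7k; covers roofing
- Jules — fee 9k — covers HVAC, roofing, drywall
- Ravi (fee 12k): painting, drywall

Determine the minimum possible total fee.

This is an integer covering problem.
The greedy cost-per-new-task heuristic would pick Uma, Farah, and Jules for 16, but a cheaper cover exists.
Choose Uma and Jules: together they cover HVAC, painting, roofing, drywall — every task.
Total fee: 3 + 9 = 12.
No cover costs less than 12.

12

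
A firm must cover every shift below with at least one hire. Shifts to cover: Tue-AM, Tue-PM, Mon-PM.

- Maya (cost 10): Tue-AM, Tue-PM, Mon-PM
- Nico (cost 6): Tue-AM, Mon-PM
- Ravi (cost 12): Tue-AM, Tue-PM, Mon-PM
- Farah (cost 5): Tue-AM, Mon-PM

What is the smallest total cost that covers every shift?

Maya alone covers Tue-AM, Tue-PM, Mon-PM — every shift.
Total cost: 10.

10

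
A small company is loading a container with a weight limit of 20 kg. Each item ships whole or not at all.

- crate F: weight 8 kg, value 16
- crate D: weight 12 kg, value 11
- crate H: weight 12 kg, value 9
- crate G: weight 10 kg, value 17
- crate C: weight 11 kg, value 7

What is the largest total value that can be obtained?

33

crate F + crate D: weight 8 + 12 = 20 ≤ 20, value 16 + 11 = 27.
crate F + crate G: weight 8 + 10 = 18 ≤ 20, value 16 + 17 = 33.
Best is crate F and crate G with total value 33.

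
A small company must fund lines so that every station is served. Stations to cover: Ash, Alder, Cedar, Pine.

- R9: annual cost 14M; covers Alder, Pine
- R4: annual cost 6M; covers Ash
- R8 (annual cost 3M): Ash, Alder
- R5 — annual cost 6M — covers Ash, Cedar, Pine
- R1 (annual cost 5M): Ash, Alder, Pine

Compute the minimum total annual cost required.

Choose R8 and R5: together they cover Ash, Alder, Cedar, Pine — every station.
Total annual cost: 3 + 6 = 9.

9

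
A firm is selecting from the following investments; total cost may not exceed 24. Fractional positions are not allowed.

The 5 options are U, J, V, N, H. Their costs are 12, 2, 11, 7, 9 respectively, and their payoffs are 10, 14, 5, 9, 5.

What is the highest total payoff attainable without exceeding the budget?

This is a 0-1 knapsack instance.
Take U, J, and N: cost 12 + 2 + 7 = 21 ≤ 24, payoff 10 + 14 + 9 = 33.
No other feasible combination does better.

33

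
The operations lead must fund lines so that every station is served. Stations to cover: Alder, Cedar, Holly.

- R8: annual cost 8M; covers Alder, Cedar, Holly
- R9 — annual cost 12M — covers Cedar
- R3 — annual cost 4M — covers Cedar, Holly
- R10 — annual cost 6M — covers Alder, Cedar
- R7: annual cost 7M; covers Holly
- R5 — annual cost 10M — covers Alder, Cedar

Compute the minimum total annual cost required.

8

This is an integer covering problem.
The greedy cost-per-new-station heuristic would pick R3 and R10 for 10, but a cheaper cover exists.
R8 alone covers Alder, Cedar, Holly — every station.
Total annual cost: 8.
No cover costs less than 8.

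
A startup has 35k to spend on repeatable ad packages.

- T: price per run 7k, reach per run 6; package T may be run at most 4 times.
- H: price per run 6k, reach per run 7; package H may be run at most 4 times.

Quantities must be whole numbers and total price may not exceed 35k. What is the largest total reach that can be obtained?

34

Take 1×T and 4×H: price 31 ≤ 35, reach 1·6 + 4·7 = 34.
H has the best ratio (7/6) and is taken to its limit of 4; remaining capacity is filled optimally with the others.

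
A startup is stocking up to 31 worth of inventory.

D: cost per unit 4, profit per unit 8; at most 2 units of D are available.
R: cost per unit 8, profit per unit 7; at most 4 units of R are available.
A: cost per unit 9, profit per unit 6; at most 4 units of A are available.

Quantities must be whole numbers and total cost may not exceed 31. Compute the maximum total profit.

30

Take 2×D and 2×R: cost 24 ≤ 31, profit 2·8 + 2·7 = 30.
D has the best ratio (8/4) and is taken to its limit of 2; remaining capacity is filled optimally with the others.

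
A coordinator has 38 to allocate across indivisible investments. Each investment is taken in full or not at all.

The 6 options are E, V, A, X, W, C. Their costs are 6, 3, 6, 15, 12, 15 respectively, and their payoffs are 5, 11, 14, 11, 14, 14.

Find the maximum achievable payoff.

Allowing fractional choices, the relaxed optimum would be about 54.7, but investments are indivisible.
E + V + A + W: cost 6 + 3 + 6 + 12 = 27 ≤ 38, payoff 5 + 11 + 14 + 14 = 44.
V + A + X + W: cost 3 + 6 + 15 + 12 = 36 ≤ 38, payoff 11 + 14 + 11 + 14 = 50.
V + A + W + C: cost 3 + 6 + 12 + 15 = 36 ≤ 38, payoff 11 + 14 + 14 + 14 = 53.
Best is V, A, W, and C with total payoff 53.

53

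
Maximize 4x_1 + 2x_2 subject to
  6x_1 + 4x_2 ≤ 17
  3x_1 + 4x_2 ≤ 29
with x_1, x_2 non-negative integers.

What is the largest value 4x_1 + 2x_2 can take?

10

Relaxing integrality, the LP optimum is 11.33 at (x_1,x_2) = (2.83, 0), which is not an integer point.
(x_1,x_2)=(2,1): 6·2+4·1=16≤17, 3·2+4·1=10≤29, objective 10.
(x_1,x_2)=(1,2): 6·1+4·2=14≤17, 3·1+4·2=11≤29, objective 8.
Maximum is 10 at (x_1,x_2)=(2,1).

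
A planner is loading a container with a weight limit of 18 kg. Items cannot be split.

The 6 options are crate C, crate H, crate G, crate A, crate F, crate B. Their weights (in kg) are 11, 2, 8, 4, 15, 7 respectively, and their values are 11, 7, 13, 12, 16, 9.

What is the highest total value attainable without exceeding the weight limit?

32

This is an integer program with binary decision variables.
Take crate H, crate G, and crate A: weight 2 + 8 + 4 = 14 ≤ 18, value 7 + 13 + 12 = 32.
No other feasible combination does better.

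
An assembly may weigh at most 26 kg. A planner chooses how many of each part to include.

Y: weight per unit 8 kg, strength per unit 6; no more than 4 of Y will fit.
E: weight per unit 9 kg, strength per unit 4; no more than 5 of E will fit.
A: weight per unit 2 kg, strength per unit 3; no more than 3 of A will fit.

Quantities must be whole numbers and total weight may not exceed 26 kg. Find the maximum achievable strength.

This is a bounded integer knapsack.
A has the best ratio (3/2); taking only A gives at most 3×3 = 9 (stopped by the supply cap of 3).
Mixing does better — 2×Y and 3×A: weight 22 ≤ 26, strength 2·6 + 3·3 = 21.

21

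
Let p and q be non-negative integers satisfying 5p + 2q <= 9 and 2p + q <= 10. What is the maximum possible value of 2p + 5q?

20

(p,q)=(0,4) is feasible, giving 20.
(p,q)=(0,3) is feasible, giving 15.
No feasible integer point exceeds 20.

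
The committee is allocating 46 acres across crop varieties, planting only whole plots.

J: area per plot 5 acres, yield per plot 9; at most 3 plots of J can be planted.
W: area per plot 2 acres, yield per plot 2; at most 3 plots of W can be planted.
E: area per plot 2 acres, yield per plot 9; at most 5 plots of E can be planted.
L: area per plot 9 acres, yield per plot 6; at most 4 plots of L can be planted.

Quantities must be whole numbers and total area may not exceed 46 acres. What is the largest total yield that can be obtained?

This is a bounded integer knapsack.
Take 3×J, 1×W, 5×E, and 2×L: area 45 ≤ 46, yield 3·9 + 1·2 + 5·9 + 2·6 = 86.
E has the best ratio (9/2) and is taken to its limit of 5; remaining capacity is filled optimally with the others.

86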